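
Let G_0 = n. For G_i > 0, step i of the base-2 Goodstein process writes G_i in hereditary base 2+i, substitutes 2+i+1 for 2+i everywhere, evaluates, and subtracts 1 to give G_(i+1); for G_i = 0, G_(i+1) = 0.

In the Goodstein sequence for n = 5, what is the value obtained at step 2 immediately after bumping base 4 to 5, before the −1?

468

[0] 5 ≡ 2^2 + 1 (base 2). Lift 3: 28. −1: 27.
[1] 27 ≡ 3^3 (base 3). Lift 4: 256. −1: 255.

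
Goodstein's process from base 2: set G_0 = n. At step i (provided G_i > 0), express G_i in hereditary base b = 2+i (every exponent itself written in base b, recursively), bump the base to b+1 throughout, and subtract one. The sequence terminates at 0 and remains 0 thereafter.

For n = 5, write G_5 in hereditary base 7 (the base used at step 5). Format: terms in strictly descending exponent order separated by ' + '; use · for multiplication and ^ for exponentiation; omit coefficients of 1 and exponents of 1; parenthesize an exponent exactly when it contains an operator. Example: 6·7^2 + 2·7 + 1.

3·7^3 + 3·7^2 + 3·7

[0] 5 ≡ 2^2 + 1 (base 2). Lift 3: 28. −1: 27.
[1] 27 ≡ 3^3 (base 3). Lift 4: 256. −1: 255.
[2] 255 ≡ 3·4^3 + 3·4^2 + 3·4 + 3 (base 4). Lift 5: 468. −1: 467.
[3] 467 ≡ 3·5^3 + 3·5^2 + 3·5 + 2 (base 5). Lift 6: 776. −1: 775.
[4] 775 ≡ 3·6^3 + 3·6^2 + 3·6 + 1 (base 6). Lift 7: 1198. −1: 1197.
[5] 1197 ≡ 3·7^3 + 3·7^2 + 3·7 (base 7). Lift 8: 1752. −1: 1751.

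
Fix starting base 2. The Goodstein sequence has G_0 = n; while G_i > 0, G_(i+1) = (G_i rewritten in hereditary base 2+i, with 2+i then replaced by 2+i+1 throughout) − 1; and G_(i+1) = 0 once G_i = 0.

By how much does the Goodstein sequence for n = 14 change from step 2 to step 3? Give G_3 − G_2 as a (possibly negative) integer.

17469

G_0 = 14. HB_2(14) = 2^(2 + 1) + 2^2 + 2. Bump = 111. G_1 = 110.
G_1 = 110. HB_3(110) = 3^(3 + 1) + 3^3 + 2. Bump = 1282. G_2 = 1281.
G_2 = 1281. HB_4(1281) = 4^(4 + 1) + 4^4 + 1. Bump = 18751. G_3 = 18750.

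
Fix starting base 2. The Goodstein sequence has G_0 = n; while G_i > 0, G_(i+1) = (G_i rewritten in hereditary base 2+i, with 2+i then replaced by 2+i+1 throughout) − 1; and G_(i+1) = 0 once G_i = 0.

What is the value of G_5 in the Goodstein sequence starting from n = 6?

98039

base 2: 6 = 2^2 + 2; at 3: 3^3 + 3 = 30; next = 29
base 3: 29 = 3^3 + 2; at 4: 4^4 + 2 = 258; next = 257
base 4: 257 = 4^4 + 1; at 5: 5^5 + 1 = 3126; next = 3125
base 5: 3125 = 5^5; at 6: 6^6 = 46656; next = 46655
base 6: 46655 = 5·6^5 + 5·6^4 + 5·6^3 + 5·6^2 + 5·6 + 5; at 7: 5·7^5 + 5·7^4 + 5·7^3 + 5·7^2 + 5·7 + 5 = 98040; next = 98039
base 7: 98039 = 5·7^5 + 5·7^4 + 5·7^3 + 5·7^2 + 5·7 + 4; at 8: 5·8^5 + 5·8^4 + 5·8^3 + 5·8^2 + 5·8 + 4 = 187244; next = 187243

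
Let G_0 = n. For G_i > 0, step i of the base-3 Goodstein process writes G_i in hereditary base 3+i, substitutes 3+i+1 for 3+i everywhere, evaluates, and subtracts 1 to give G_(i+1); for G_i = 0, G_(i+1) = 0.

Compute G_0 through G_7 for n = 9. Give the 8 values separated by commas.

9, 15, 17, 19, 21, 23, 24, 25

i=0: 9 = 3^2 (b=3); 3→4: 4^2 = 16; 16−1 = 15
i=1: 15 = 3·4 + 3 (b=4); 4→5: 3·5 + 3 = 18; 18−1 = 17
i=2: 17 = 3·5 + 2 (b=5); 5→6: 3·6 + 2 = 20; 20−1 = 19
i=3: 19 = 3·6 + 1 (b=6); 6→7: 3·7 + 1 = 22; 22−1 = 21
i=4: 21 = 3·7 (b=7); 7→8: 3·8 = 24; 24−1 = 23
i=5: 23 = 2·8 + 7 (b=8); 8→9: 2·9 + 7 = 25; 25−1 = 24
i=6: 24 = 2·9 + 6 (b=9); 9→10: 2·10 + 6 = 26; 26−1 = 25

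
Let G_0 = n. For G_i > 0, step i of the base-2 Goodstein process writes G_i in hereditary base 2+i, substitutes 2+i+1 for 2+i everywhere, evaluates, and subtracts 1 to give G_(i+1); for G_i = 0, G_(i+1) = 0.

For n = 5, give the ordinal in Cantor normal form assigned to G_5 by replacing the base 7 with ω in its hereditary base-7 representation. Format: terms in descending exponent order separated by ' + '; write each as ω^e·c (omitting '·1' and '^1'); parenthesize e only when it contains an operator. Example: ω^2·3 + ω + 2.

[0] 5 ≡ 2^2 + 1 (base 2). Lift 3: 28. −1: 27.
[1] 27 ≡ 3^3 (base 3). Lift 4: 256. −1: 255.
[2] 255 ≡ 3·4^3 + 3·4^2 + 3·4 + 3 (base 4). Lift 5: 468. −1: 467.
[3] 467 ≡ 3·5^3 + 3·5^2 + 3·5 + 2 (base 5). Lift 6: 776. −1: 775.
[4] 775 ≡ 3·6^3 + 3·6^2 + 3·6 + 1 (base 6). Lift 7: 1198. −1: 1197.
[5] 1197 ≡ 3·7^3 + 3·7^2 + 3·7 (base 7). Lift 8: 1752. −1: 1751.

ω^3·3 + ω^2·3 + ω·3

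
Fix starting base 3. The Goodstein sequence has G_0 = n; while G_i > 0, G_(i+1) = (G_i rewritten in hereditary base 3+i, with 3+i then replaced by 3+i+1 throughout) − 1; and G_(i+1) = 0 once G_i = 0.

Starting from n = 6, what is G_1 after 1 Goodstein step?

7

(0) 6|_3 = 2·3 ↦ 2·4|_4 = 8 ⇒ 7
(1) 7|_4 = 4 + 3 ↦ 5 + 3|_5 = 8 ⇒ 7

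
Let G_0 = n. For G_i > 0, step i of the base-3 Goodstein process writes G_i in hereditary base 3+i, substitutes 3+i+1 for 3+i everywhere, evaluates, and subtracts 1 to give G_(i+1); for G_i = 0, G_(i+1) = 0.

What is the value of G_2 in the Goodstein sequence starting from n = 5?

5

base 3: 5 = 3 + 2; at 4: 4 + 2 = 6; next = 5
base 4: 5 = 4 + 1; at 5: 5 + 1 = 6; next = 5
base 5: 5 = 5; at 6: 6 = 6; next = 5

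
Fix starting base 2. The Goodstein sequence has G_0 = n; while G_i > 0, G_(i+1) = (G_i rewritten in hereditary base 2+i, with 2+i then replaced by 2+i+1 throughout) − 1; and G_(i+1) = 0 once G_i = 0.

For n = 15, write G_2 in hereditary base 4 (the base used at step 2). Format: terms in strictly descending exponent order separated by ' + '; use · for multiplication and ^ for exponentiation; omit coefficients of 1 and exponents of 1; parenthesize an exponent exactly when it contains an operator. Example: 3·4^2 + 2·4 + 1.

4^(4 + 1) + 4^4 + 3

G_0 = 15. HB_2(15) = 2^(2 + 1) + 2^2 + 2 + 1. Bump = 112. G_1 = 111.
G_1 = 111. HB_3(111) = 3^(3 + 1) + 3^3 + 3. Bump = 1284. G_2 = 1283.
G_2 = 1283. HB_4(1283) = 4^(4 + 1) + 4^4 + 3. Bump = 18753. G_3 = 18752.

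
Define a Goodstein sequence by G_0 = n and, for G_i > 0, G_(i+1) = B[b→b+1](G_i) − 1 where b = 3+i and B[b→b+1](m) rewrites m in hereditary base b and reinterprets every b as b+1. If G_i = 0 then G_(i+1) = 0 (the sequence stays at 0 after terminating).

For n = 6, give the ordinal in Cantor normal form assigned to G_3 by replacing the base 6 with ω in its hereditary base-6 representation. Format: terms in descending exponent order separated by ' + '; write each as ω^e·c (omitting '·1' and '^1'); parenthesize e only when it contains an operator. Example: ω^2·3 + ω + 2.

G_0=6  [base 3] 2·3  →[3↦4]→  2·4 = 8  −1 ⇒ G_1=7
G_1=7  [base 4] 4 + 3  →[4↦5]→  5 + 3 = 8  −1 ⇒ G_2=7
G_2=7  [base 5] 5 + 2  →[5↦6]→  6 + 2 = 8  −1 ⇒ G_3=7
G_3=7  [base 6] 6 + 1  →[6↦7]→  7 + 1 = 8  −1 ⇒ G_4=7

ω + 1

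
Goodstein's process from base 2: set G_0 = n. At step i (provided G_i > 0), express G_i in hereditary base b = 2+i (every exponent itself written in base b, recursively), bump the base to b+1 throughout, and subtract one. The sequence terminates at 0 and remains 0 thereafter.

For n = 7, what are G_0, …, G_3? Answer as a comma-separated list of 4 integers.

i=0: 7 = 2^2 + 2 + 1 (b=2); 2→3: 3^3 + 3 + 1 = 31; 31−1 = 30
i=1: 30 = 3^3 + 3 (b=3); 3→4: 4^4 + 4 = 260; 260−1 = 259
i=2: 259 = 4^4 + 3 (b=4); 4→5: 5^5 + 3 = 3128; 3128−1 = 3127

7, 30, 259, 3127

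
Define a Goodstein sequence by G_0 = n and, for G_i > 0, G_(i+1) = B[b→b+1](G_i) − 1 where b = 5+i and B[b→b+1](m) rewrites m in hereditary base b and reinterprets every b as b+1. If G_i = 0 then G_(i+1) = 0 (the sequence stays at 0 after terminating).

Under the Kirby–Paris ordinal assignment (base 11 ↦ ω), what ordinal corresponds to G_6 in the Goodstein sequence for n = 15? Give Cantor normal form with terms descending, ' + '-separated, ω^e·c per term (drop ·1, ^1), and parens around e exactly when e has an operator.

ω·2

G_0 = 15. HB_5(15) = 3·5. Bump = 18. G_1 = 17.
G_1 = 17. HB_6(17) = 2·6 + 5. Bump = 19. G_2 = 18.
G_2 = 18. HB_7(18) = 2·7 + 4. Bump = 20. G_3 = 19.
G_3 = 19. HB_8(19) = 2·8 + 3. Bump = 21. G_4 = 20.
G_4 = 20. HB_9(20) = 2·9 + 2. Bump = 22. G_5 = 21.
G_5 = 21. HB_10(21) = 2·10 + 1. Bump = 23. G_6 = 22.
G_6 = 22. HB_11(22) = 2·11. Bump = 24. G_7 = 23.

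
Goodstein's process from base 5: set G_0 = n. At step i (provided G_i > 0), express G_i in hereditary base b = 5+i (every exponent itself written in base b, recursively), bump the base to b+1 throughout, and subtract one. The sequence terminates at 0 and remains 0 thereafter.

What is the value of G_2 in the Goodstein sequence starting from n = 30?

53

step 0: 30 = 5^2 + 5; sub 6 for 5: 6^2 + 6; = 42; G_1 = 42−1 = 41
step 1: 41 = 6^2 + 5; sub 7 for 6: 7^2 + 5; = 54; G_2 = 54−1 = 53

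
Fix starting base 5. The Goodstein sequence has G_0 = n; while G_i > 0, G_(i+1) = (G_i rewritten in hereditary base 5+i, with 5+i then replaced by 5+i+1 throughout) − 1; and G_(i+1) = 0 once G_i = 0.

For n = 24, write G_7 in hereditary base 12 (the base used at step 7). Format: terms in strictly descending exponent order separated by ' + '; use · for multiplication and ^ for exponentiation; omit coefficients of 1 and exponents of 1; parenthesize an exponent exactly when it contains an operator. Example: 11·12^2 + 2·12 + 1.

base 5: 24 = 4·5 + 4; at 6: 4·6 + 4 = 28; next = 27
base 6: 27 = 4·6 + 3; at 7: 4·7 + 3 = 31; next = 30
base 7: 30 = 4·7 + 2; at 8: 4·8 + 2 = 34; next = 33
base 8: 33 = 4·8 + 1; at 9: 4·9 + 1 = 37; next = 36
base 9: 36 = 4·9; at 10: 4·10 = 40; next = 39
base 10: 39 = 3·10 + 9; at 11: 3·11 + 9 = 42; next = 41
base 11: 41 = 3·11 + 8; at 12: 3·12 + 8 = 44; next = 43
base 12: 43 = 3·12 + 7; at 13: 3·13 + 7 = 46; next = 45

3·12 + 7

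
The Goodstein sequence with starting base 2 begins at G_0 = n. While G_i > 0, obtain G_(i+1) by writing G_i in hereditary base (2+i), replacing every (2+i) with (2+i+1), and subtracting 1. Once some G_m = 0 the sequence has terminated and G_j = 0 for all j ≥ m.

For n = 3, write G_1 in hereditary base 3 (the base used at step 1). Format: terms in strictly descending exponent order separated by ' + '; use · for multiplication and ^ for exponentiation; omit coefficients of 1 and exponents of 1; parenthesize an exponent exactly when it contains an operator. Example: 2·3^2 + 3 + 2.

3 —HB2→ 2 + 1 —bump→ 3 + 1 = 4 —(−1)→ 3
3 —HB3→ 3 —bump→ 4 = 4 —(−1)→ 3

3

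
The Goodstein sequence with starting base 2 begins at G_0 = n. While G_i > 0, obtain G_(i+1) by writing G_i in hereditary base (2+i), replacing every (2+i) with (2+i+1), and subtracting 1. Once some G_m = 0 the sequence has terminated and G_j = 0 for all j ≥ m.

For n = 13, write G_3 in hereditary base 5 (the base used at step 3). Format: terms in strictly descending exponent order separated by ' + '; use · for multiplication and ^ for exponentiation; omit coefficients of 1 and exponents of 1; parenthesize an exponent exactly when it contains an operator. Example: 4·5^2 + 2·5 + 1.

5^(5 + 1) + 3·5^3 + 3·5^2 + 3·5 + 2

G_0 = 13. HB_2(13) = 2^(2 + 1) + 2^2 + 1. Bump = 109. G_1 = 108.
G_1 = 108. HB_3(108) = 3^(3 + 1) + 3^3. Bump = 1280. G_2 = 1279.
G_2 = 1279. HB_4(1279) = 4^(4 + 1) + 3·4^3 + 3·4^2 + 3·4 + 3. Bump = 16093. G_3 = 16092.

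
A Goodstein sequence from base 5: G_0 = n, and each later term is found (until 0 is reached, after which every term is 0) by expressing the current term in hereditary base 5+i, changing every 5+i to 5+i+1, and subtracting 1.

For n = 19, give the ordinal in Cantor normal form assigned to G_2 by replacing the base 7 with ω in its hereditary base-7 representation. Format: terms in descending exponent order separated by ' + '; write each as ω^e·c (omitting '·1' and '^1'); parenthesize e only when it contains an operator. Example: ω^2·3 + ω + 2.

G_0 = 19. HB_5(19) = 3·5 + 4. Bump = 22. G_1 = 21.
G_1 = 21. HB_6(21) = 3·6 + 3. Bump = 24. G_2 = 23.
G_2 = 23. HB_7(23) = 3·7 + 2. Bump = 26. G_3 = 25.

ω·3 + 2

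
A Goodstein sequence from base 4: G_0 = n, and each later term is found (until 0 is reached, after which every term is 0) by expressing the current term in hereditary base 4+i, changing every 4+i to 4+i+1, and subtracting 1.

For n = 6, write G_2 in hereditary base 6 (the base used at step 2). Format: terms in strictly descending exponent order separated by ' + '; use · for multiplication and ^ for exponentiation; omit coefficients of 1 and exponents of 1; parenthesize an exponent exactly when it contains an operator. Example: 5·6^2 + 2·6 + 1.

i=0: 6 = 4 + 2 (b=4); 4→5: 5 + 2 = 7; 7−1 = 6
i=1: 6 = 5 + 1 (b=5); 5→6: 6 + 1 = 7; 7−1 = 6

6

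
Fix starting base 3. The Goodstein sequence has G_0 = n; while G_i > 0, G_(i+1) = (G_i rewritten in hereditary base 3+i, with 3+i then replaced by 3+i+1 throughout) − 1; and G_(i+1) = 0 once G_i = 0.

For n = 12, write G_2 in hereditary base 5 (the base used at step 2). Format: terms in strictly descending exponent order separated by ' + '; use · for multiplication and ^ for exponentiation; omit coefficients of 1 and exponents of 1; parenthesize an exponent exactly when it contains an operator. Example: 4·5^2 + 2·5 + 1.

G_0=12  [base 3] 3^2 + 3  →[3↦4]→  4^2 + 4 = 20  −1 ⇒ G_1=19
G_1=19  [base 4] 4^2 + 3  →[4↦5]→  5^2 + 3 = 28  −1 ⇒ G_2=27
G_2=27  [base 5] 5^2 + 2  →[5↦6]→  6^2 + 2 = 38  −1 ⇒ G_3=37

5^2 + 2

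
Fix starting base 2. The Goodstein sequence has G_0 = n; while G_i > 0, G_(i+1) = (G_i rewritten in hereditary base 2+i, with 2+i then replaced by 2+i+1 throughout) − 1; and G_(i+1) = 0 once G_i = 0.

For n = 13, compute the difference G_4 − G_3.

264619

i=0: 13 = 2^(2 + 1) + 2^2 + 1 (b=2); 2→3: 3^(3 + 1) + 3^3 + 1 = 109; 109−1 = 108
i=1: 108 = 3^(3 + 1) + 3^3 (b=3); 3→4: 4^(4 + 1) + 4^4 = 1280; 1280−1 = 1279
i=2: 1279 = 4^(4 + 1) + 3·4^3 + 3·4^2 + 3·4 + 3 (b=4); 4→5: 5^(5 + 1) + 3·5^3 + 3·5^2 + 3·5 + 3 = 16093; 16093−1 = 16092
i=3: 16092 = 5^(5 + 1) + 3·5^3 + 3·5^2 + 3·5 + 2 (b=5); 5→6: 6^(6 + 1) + 3·6^3 + 3·6^2 + 3·6 + 2 = 280712; 280712−1 = 280711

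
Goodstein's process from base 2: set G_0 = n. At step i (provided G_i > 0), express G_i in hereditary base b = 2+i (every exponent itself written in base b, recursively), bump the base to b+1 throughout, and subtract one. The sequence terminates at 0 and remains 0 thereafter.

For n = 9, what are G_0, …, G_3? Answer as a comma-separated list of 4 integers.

9, 81, 1023, 9842

9 —HB2→ 2^(2 + 1) + 1 —bump→ 3^(3 + 1) + 1 = 82 —(−1)→ 81
81 —HB3→ 3^(3 + 1) —bump→ 4^(4 + 1) = 1024 —(−1)→ 1023
1023 —HB4→ 3·4^4 + 3·4^3 + 3·4^2 + 3·4 + 3 —bump→ 3·5^5 + 3·5^3 + 3·5^2 + 3·5 + 3 = 9843 —(−1)→ 9842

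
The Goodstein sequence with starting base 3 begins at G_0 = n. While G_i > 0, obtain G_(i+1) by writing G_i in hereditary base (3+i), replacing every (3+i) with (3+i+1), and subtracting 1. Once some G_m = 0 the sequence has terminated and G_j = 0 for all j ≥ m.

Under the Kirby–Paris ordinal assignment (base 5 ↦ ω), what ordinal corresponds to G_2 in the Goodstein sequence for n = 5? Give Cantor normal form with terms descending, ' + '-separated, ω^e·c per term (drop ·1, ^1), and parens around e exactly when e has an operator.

ω

base 3: 5 = 3 + 2; at 4: 4 + 2 = 6; next = 5
base 4: 5 = 4 + 1; at 5: 5 + 1 = 6; next = 5
base 5: 5 = 5; at 6: 6 = 6; next = 5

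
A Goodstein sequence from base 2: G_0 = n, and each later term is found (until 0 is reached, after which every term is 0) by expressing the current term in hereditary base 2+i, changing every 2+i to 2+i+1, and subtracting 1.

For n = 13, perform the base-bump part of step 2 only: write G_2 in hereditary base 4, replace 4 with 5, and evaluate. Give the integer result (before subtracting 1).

16093

13 —HB2→ 2^(2 + 1) + 2^2 + 1 —bump→ 3^(3 + 1) + 3^3 + 1 = 109 —(−1)→ 108
108 —HB3→ 3^(3 + 1) + 3^3 —bump→ 4^(4 + 1) + 4^4 = 1280 —(−1)→ 1279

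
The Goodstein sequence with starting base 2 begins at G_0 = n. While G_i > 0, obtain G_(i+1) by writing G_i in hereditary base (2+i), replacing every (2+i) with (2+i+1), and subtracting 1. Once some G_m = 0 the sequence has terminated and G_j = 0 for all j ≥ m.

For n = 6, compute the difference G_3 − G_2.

2868

i=0: 6 = 2^2 + 2 (b=2); 2→3: 3^3 + 3 = 30; 30−1 = 29
i=1: 29 = 3^3 + 2 (b=3); 3→4: 4^4 + 2 = 258; 258−1 = 257
i=2: 257 = 4^4 + 1 (b=4); 4→5: 5^5 + 1 = 3126; 3126−1 = 3125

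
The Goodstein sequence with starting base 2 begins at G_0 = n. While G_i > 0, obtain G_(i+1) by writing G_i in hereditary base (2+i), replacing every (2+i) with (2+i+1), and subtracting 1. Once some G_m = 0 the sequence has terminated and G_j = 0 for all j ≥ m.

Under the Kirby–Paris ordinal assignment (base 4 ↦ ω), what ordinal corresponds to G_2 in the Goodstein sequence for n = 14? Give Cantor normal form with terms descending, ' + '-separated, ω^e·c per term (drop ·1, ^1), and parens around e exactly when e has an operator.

G_0=14  [base 2] 2^(2 + 1) + 2^2 + 2  →[2↦3]→  3^(3 + 1) + 3^3 + 3 = 111  −1 ⇒ G_1=110
G_1=110  [base 3] 3^(3 + 1) + 3^3 + 2  →[3↦4]→  4^(4 + 1) + 4^4 + 2 = 1282  −1 ⇒ G_2=1281
G_2=1281  [base 4] 4^(4 + 1) + 4^4 + 1  →[4↦5]→  5^(5 + 1) + 5^5 + 1 = 18751  −1 ⇒ G_3=18750

ω^(ω + 1) + ω^ω + 1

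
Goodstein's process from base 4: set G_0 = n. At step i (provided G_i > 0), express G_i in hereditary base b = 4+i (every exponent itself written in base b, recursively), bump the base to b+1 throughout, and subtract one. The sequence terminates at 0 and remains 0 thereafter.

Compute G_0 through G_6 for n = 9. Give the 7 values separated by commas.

9 —HB4→ 2·4 + 1 —bump→ 2·5 + 1 = 11 —(−1)→ 10
10 —HB5→ 2·5 —bump→ 2·6 = 12 —(−1)→ 11
11 —HB6→ 6 + 5 —bump→ 7 + 5 = 12 —(−1)→ 11
11 —HB7→ 7 + 4 —bump→ 8 + 4 = 12 —(−1)→ 11
11 —HB8→ 8 + 3 —bump→ 9 + 3 = 12 —(−1)→ 11
11 —HB9→ 9 + 2 —bump→ 10 + 2 = 12 —(−1)→ 11

9, 10, 11, 11, 11, 11, 11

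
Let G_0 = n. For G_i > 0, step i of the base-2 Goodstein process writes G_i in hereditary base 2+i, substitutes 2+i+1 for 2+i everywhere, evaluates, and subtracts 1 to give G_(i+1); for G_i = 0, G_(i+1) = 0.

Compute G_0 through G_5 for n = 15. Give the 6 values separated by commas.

15, 111, 1283, 18752, 326593, 6588344

G_0=15  [base 2] 2^(2 + 1) + 2^2 + 2 + 1  →[2↦3]→  3^(3 + 1) + 3^3 + 3 + 1 = 112  −1 ⇒ G_1=111
G_1=111  [base 3] 3^(3 + 1) + 3^3 + 3  →[3↦4]→  4^(4 + 1) + 4^4 + 4 = 1284  −1 ⇒ G_2=1283
G_2=1283  [base 4] 4^(4 + 1) + 4^4 + 3  →[4↦5]→  5^(5 + 1) + 5^5 + 3 = 18753  −1 ⇒ G_3=18752
G_3=18752  [base 5] 5^(5 + 1) + 5^5 + 2  →[5↦6]→  6^(6 + 1) + 6^6 + 2 = 326594  −1 ⇒ G_4=326593
G_4=326593  [base 6] 6^(6 + 1) + 6^6 + 1  →[6↦7]→  7^(7 + 1) + 7^7 + 1 = 6588345  −1 ⇒ G_5=6588344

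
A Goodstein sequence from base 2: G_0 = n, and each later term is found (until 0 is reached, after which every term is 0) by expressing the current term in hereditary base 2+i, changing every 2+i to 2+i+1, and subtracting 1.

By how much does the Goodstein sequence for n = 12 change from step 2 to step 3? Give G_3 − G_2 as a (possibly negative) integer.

14620

12 —HB2→ 2^(2 + 1) + 2^2 —bump→ 3^(3 + 1) + 3^3 = 108 —(−1)→ 107
107 —HB3→ 3^(3 + 1) + 2·3^2 + 2·3 + 2 —bump→ 4^(4 + 1) + 2·4^2 + 2·4 + 2 = 1066 —(−1)→ 1065
1065 —HB4→ 4^(4 + 1) + 2·4^2 + 2·4 + 1 —bump→ 5^(5 + 1) + 2·5^2 + 2·5 + 1 = 15686 —(−1)→ 15685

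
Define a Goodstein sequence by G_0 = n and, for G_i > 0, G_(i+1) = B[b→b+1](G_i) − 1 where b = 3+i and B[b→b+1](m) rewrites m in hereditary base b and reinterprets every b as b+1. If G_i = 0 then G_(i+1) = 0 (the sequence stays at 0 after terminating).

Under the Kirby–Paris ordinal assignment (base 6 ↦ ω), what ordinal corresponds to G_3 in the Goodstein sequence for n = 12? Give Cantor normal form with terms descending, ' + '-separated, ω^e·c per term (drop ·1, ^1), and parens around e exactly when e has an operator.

G_0=12  [base 3] 3^2 + 3  →[3↦4]→  4^2 + 4 = 20  −1 ⇒ G_1=19
G_1=19  [base 4] 4^2 + 3  →[4↦5]→  5^2 + 3 = 28  −1 ⇒ G_2=27
G_2=27  [base 5] 5^2 + 2  →[5↦6]→  6^2 + 2 = 38  −1 ⇒ G_3=37

ω^2 + 1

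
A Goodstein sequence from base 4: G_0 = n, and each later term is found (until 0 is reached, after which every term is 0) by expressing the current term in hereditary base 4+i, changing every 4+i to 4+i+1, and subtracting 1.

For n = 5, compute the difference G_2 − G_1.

G_0 = 5. HB_4(5) = 4 + 1. Bump = 6. G_1 = 5.
G_1 = 5. HB_5(5) = 5. Bump = 6. G_2 = 5.

0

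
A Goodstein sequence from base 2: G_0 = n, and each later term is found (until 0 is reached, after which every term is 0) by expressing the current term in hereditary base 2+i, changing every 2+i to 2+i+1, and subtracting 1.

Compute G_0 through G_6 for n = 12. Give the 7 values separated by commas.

base 2: 12 = 2^(2 + 1) + 2^2; at 3: 3^(3 + 1) + 3^3 = 108; next = 107
base 3: 107 = 3^(3 + 1) + 2·3^2 + 2·3 + 2; at 4: 4^(4 + 1) + 2·4^2 + 2·4 + 2 = 1066; next = 1065
base 4: 1065 = 4^(4 + 1) + 2·4^2 + 2·4 + 1; at 5: 5^(5 + 1) + 2·5^2 + 2·5 + 1 = 15686; next = 15685
base 5: 15685 = 5^(5 + 1) + 2·5^2 + 2·5; at 6: 6^(6 + 1) + 2·6^2 + 2·6 = 280020; next = 280019
base 6: 280019 = 6^(6 + 1) + 2·6^2 + 6 + 5; at 7: 7^(7 + 1) + 2·7^2 + 7 + 5 = 5764911; next = 5764910
base 7: 5764910 = 7^(7 + 1) + 2·7^2 + 7 + 4; at 8: 8^(8 + 1) + 2·8^2 + 8 + 4 = 134217868; next = 134217867

12, 107, 1065, 15685, 280019, 5764910, 134217867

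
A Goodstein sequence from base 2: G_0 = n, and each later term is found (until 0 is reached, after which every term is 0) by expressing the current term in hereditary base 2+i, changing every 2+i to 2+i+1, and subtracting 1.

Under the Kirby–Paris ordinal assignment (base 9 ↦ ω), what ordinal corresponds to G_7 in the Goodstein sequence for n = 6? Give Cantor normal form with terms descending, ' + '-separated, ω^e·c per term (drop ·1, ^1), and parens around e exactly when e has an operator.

ω^5·5 + ω^4·5 + ω^3·5 + ω^2·5 + ω·5 + 2

step 0: 6 = 2^2 + 2; sub 3 for 2: 3^3 + 3; = 30; G_1 = 30−1 = 29
step 1: 29 = 3^3 + 2; sub 4 for 3: 4^4 + 2; = 258; G_2 = 258−1 = 257
step 2: 257 = 4^4 + 1; sub 5 for 4: 5^5 + 1; = 3126; G_3 = 3126−1 = 3125
step 3: 3125 = 5^5; sub 6 for 5: 6^6; = 46656; G_4 = 46656−1 = 46655
step 4: 46655 = 5·6^5 + 5·6^4 + 5·6^3 + 5·6^2 + 5·6 + 5; sub 7 for 6: 5·7^5 + 5·7^4 + 5·7^3 + 5·7^2 + 5·7 + 5; = 98040; G_5 = 98040−1 = 98039
step 5: 98039 = 5·7^5 + 5·7^4 + 5·7^3 + 5·7^2 + 5·7 + 4; sub 8 for 7: 5·8^5 + 5·8^4 + 5·8^3 + 5·8^2 + 5·8 + 4; = 187244; G_6 = 187244−1 = 187243
step 6: 187243 = 5·8^5 + 5·8^4 + 5·8^3 + 5·8^2 + 5·8 + 3; sub 9 for 8: 5·9^5 + 5·9^4 + 5·9^3 + 5·9^2 + 5·9 + 3; = 332148; G_7 = 332148−1 = 332147
step 7: 332147 = 5·9^5 + 5·9^4 + 5·9^3 + 5·9^2 + 5·9 + 2; sub 10 for 9: 5·10^5 + 5·10^4 + 5·10^3 + 5·10^2 + 5·10 + 2; = 555552; G_8 = 555552−1 = 555551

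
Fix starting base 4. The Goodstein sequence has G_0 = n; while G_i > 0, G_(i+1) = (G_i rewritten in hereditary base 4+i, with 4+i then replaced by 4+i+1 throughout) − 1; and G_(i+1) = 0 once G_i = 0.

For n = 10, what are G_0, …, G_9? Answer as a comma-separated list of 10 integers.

10, 11, 12, 13, 13, 13, 13, 13, 13, 13

G_0 = 10. HB_4(10) = 2·4 + 2. Bump = 12. G_1 = 11.
G_1 = 11. HB_5(11) = 2·5 + 1. Bump = 13. G_2 = 12.
G_2 = 12. HB_6(12) = 2·6. Bump = 14. G_3 = 13.
G_3 = 13. HB_7(13) = 7 + 6. Bump = 14. G_4 = 13.
G_4 = 13. HB_8(13) = 8 + 5. Bump = 14. G_5 = 13.
G_5 = 13. HB_9(13) = 9 + 4. Bump = 14. G_6 = 13.
G_6 = 13. HB_10(13) = 10 + 3. Bump = 14. G_7 = 13.
G_7 = 13. HB_11(13) = 11 + 2. Bump = 14. G_8 = 13.
G_8 = 13. HB_12(13) = 12 + 1. Bump = 14. G_9 = 13.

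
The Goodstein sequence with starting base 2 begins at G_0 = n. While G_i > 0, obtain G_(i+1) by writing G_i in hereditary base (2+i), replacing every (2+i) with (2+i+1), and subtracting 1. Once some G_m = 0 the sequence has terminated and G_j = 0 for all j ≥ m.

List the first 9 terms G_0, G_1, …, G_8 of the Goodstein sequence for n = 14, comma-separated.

14, 110, 1281, 18750, 326591, 5862840, 134404971, 3487116548, 100000555551

14 —HB2→ 2^(2 + 1) + 2^2 + 2 —bump→ 3^(3 + 1) + 3^3 + 3 = 111 —(−1)→ 110
110 —HB3→ 3^(3 + 1) + 3^3 + 2 —bump→ 4^(4 + 1) + 4^4 + 2 = 1282 —(−1)→ 1281
1281 —HB4→ 4^(4 + 1) + 4^4 + 1 —bump→ 5^(5 + 1) + 5^5 + 1 = 18751 —(−1)→ 18750
18750 —HB5→ 5^(5 + 1) + 5^5 —bump→ 6^(6 + 1) + 6^6 = 326592 —(−1)→ 326591
326591 —HB6→ 6^(6 + 1) + 5·6^5 + 5·6^4 + 5·6^3 + 5·6^2 + 5·6 + 5 —bump→ 7^(7 + 1) + 5·7^5 + 5·7^4 + 5·7^3 + 5·7^2 + 5·7 + 5 = 5862841 —(−1)→ 5862840
5862840 —HB7→ 7^(7 + 1) + 5·7^5 + 5·7^4 + 5·7^3 + 5·7^2 + 5·7 + 4 —bump→ 8^(8 + 1) + 5·8^5 + 5·8^4 + 5·8^3 + 5·8^2 + 5·8 + 4 = 134404972 —(−1)→ 134404971
134404971 —HB8→ 8^(8 + 1) + 5·8^5 + 5·8^4 + 5·8^3 + 5·8^2 + 5·8 + 3 —bump→ 9^(9 + 1) + 5·9^5 + 5·9^4 + 5·9^3 + 5·9^2 + 5·9 + 3 = 3487116549 —(−1)→ 3487116548
3487116548 —HB9→ 9^(9 + 1) + 5·9^5 + 5·9^4 + 5·9^3 + 5·9^2 + 5·9 + 2 —bump→ 10^(10 + 1) + 5·10^5 + 5·10^4 + 5·10^3 + 5·10^2 + 5·10 + 2 = 100000555552 —(−1)→ 100000555551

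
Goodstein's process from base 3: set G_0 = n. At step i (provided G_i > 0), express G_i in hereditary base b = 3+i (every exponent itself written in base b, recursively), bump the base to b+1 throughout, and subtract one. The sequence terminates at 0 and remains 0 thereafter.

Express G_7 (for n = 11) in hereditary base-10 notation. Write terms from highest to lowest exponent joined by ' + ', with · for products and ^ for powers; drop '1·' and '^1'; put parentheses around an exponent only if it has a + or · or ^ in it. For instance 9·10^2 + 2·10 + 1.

5·10 + 1

G_0=11  [base 3] 3^2 + 2  →[3↦4]→  4^2 + 2 = 18  −1 ⇒ G_1=17
G_1=17  [base 4] 4^2 + 1  →[4↦5]→  5^2 + 1 = 26  −1 ⇒ G_2=25
G_2=25  [base 5] 5^2  →[5↦6]→  6^2 = 36  −1 ⇒ G_3=35
G_3=35  [base 6] 5·6 + 5  →[6↦7]→  5·7 + 5 = 40  −1 ⇒ G_4=39
G_4=39  [base 7] 5·7 + 4  →[7↦8]→  5·8 + 4 = 44  −1 ⇒ G_5=43
G_5=43  [base 8] 5·8 + 3  →[8↦9]→  5·9 + 3 = 48  −1 ⇒ G_6=47
G_6=47  [base 9] 5·9 + 2  →[9↦10]→  5·10 + 2 = 52  −1 ⇒ G_7=51
G_7=51  [base 10] 5·10 + 1  →[10↦11]→  5·11 + 1 = 56  −1 ⇒ G_8=55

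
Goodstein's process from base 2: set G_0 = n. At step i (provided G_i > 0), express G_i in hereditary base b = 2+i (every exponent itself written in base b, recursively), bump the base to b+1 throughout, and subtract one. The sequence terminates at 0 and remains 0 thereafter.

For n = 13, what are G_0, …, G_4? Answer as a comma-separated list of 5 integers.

13, 108, 1279, 16092, 280711

G_0=13  [base 2] 2^(2 + 1) + 2^2 + 1  →[2↦3]→  3^(3 + 1) + 3^3 + 1 = 109  −1 ⇒ G_1=108
G_1=108  [base 3] 3^(3 + 1) + 3^3  →[3↦4]→  4^(4 + 1) + 4^4 = 1280  −1 ⇒ G_2=1279
G_2=1279  [base 4] 4^(4 + 1) + 3·4^3 + 3·4^2 + 3·4 + 3  →[4↦5]→  5^(5 + 1) + 3·5^3 + 3·5^2 + 3·5 + 3 = 16093  −1 ⇒ G_3=16092
G_3=16092  [base 5] 5^(5 + 1) + 3·5^3 + 3·5^2 + 3·5 + 2  →[5↦6]→  6^(6 + 1) + 3·6^3 + 3·6^2 + 3·6 + 2 = 280712  −1 ⇒ G_4=280711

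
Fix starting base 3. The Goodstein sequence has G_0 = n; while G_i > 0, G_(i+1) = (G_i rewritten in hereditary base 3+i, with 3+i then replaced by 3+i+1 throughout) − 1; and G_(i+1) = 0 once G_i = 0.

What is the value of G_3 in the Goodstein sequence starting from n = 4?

4 —HB3→ 3 + 1 —bump→ 4 + 1 = 5 —(−1)→ 4
4 —HB4→ 4 —bump→ 5 = 5 —(−1)→ 4
4 —HB5→ 4 —bump→ 4 = 4 —(−1)→ 3
3 —HB6→ 3 —bump→ 3 = 3 —(−1)→ 2

3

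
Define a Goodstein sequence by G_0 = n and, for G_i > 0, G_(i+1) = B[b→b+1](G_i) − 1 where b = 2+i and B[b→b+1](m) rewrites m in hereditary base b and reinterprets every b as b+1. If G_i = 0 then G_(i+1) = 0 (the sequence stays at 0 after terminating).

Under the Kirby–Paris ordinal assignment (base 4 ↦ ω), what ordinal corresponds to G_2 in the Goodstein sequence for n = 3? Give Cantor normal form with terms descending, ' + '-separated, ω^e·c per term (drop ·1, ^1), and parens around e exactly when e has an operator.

3

[0] 3 ≡ 2 + 1 (base 2). Lift 3: 4. −1: 3.
[1] 3 ≡ 3 (base 3). Lift 4: 4. −1: 3.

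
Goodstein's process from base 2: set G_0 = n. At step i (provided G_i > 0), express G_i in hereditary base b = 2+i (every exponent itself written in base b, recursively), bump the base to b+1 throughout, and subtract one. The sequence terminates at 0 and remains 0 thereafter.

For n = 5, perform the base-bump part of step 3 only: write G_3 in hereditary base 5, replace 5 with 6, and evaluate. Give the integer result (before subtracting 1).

776

step 0: 5 = 2^2 + 1; sub 3 for 2: 3^3 + 1; = 28; G_1 = 28−1 = 27
step 1: 27 = 3^3; sub 4 for 3: 4^4; = 256; G_2 = 256−1 = 255
step 2: 255 = 3·4^3 + 3·4^2 + 3·4 + 3; sub 5 for 4: 3·5^3 + 3·5^2 + 3·5 + 3; = 468; G_3 = 468−1 = 467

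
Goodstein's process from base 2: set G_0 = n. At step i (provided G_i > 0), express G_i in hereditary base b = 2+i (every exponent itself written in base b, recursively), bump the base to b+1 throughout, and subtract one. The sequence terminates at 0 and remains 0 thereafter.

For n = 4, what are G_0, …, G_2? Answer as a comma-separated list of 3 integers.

G_0=4  [base 2] 2^2  →[2↦3]→  3^3 = 27  −1 ⇒ G_1=26
G_1=26  [base 3] 2·3^2 + 2·3 + 2  →[3↦4]→  2·4^2 + 2·4 + 2 = 42  −1 ⇒ G_2=41

4, 26, 41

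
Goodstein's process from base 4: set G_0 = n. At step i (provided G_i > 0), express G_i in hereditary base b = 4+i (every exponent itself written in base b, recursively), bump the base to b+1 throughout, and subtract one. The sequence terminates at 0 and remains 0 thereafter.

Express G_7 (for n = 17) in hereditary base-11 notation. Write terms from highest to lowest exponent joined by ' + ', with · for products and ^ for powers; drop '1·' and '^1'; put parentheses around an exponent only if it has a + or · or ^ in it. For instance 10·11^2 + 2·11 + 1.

5·11

i=0: 17 = 4^2 + 1 (b=4); 4→5: 5^2 + 1 = 26; 26−1 = 25
i=1: 25 = 5^2 (b=5); 5→6: 6^2 = 36; 36−1 = 35
i=2: 35 = 5·6 + 5 (b=6); 6→7: 5·7 + 5 = 40; 40−1 = 39
i=3: 39 = 5·7 + 4 (b=7); 7→8: 5·8 + 4 = 44; 44−1 = 43
i=4: 43 = 5·8 + 3 (b=8); 8→9: 5·9 + 3 = 48; 48−1 = 47
i=5: 47 = 5·9 + 2 (b=9); 9→10: 5·10 + 2 = 52; 52−1 = 51
i=6: 51 = 5·10 + 1 (b=10); 10→11: 5·11 + 1 = 56; 56−1 = 55
i=7: 55 = 5·11 (b=11); 11→12: 5·12 = 60; 60−1 = 59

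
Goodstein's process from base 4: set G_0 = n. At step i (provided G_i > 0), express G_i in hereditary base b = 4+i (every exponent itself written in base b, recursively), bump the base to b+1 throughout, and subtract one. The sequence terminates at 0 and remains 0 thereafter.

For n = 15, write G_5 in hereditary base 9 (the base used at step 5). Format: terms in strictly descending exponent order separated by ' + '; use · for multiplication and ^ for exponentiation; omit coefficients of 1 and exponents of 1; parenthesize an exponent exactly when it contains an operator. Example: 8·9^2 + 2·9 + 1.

2·9 + 6

15 —HB4→ 3·4 + 3 —bump→ 3·5 + 3 = 18 —(−1)→ 17
17 —HB5→ 3·5 + 2 —bump→ 3·6 + 2 = 20 —(−1)→ 19
19 —HB6→ 3·6 + 1 —bump→ 3·7 + 1 = 22 —(−1)→ 21
21 —HB7→ 3·7 —bump→ 3·8 = 24 —(−1)→ 23
23 —HB8→ 2·8 + 7 —bump→ 2·9 + 7 = 25 —(−1)→ 24
24 —HB9→ 2·9 + 6 —bump→ 2·10 + 6 = 26 —(−1)→ 25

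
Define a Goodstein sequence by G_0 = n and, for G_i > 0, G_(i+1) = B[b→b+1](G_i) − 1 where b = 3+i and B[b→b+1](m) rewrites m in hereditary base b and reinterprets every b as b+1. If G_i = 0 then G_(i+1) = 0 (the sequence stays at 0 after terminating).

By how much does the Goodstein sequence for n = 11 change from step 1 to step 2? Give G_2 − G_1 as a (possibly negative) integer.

(0) 11|_3 = 3^2 + 2 ↦ 4^2 + 2|_4 = 18 ⇒ 17
(1) 17|_4 = 4^2 + 1 ↦ 5^2 + 1|_5 = 26 ⇒ 25

8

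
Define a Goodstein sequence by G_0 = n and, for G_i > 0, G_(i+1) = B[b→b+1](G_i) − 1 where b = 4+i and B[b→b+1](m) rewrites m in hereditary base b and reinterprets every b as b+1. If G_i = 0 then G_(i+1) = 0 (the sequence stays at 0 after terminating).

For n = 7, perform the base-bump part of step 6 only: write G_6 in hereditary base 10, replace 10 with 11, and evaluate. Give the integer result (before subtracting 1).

G_0=7  [base 4] 4 + 3  →[4↦5]→  5 + 3 = 8  −1 ⇒ G_1=7
G_1=7  [base 5] 5 + 2  →[5↦6]→  6 + 2 = 8  −1 ⇒ G_2=7
G_2=7  [base 6] 6 + 1  →[6↦7]→  7 + 1 = 8  −1 ⇒ G_3=7
G_3=7  [base 7] 7  →[7↦8]→  8 = 8  −1 ⇒ G_4=7
G_4=7  [base 8] 7  →[8↦9]→  7 = 7  −1 ⇒ G_5=6
G_5=6  [base 9] 6  →[9↦10]→  6 = 6  −1 ⇒ G_6=5
G_6=5  [base 10] 5  →[10↦11]→  5 = 5  −1 ⇒ G_7=4

5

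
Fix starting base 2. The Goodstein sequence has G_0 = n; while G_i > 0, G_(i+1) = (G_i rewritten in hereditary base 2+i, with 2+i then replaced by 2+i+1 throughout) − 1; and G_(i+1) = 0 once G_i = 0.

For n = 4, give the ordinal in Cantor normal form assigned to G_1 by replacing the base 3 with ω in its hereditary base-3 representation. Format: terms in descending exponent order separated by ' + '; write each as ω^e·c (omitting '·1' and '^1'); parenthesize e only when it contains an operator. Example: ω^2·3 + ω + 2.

ω^2·2 + ω·2 + 2

4 —HB2→ 2^2 —bump→ 3^3 = 27 —(−1)→ 26
26 —HB3→ 2·3^2 + 2·3 + 2 —bump→ 2·4^2 + 2·4 + 2 = 42 —(−1)→ 41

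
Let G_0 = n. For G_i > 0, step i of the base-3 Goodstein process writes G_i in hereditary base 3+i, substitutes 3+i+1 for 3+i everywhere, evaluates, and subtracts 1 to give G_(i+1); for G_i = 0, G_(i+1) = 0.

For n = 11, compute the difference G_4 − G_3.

base 3: 11 = 3^2 + 2; at 4: 4^2 + 2 = 18; next = 17
base 4: 17 = 4^2 + 1; at 5: 5^2 + 1 = 26; next = 25
base 5: 25 = 5^2; at 6: 6^2 = 36; next = 35
base 6: 35 = 5·6 + 5; at 7: 5·7 + 5 = 40; next = 39

4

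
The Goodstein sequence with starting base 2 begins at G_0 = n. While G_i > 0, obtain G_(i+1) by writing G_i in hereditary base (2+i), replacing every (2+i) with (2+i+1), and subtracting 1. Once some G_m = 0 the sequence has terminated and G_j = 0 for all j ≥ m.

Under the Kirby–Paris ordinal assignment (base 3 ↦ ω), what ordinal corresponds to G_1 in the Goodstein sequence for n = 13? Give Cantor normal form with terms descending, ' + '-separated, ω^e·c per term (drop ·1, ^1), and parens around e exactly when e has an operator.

base 2: 13 = 2^(2 + 1) + 2^2 + 1; at 3: 3^(3 + 1) + 3^3 + 1 = 109; next = 108
base 3: 108 = 3^(3 + 1) + 3^3; at 4: 4^(4 + 1) + 4^4 = 1280; next = 1279

ω^(ω + 1) + ω^ω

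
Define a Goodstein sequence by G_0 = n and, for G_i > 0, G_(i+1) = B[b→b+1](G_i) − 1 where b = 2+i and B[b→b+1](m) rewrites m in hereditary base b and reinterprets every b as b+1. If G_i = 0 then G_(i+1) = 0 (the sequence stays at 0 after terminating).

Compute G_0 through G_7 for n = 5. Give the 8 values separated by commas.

5 —HB2→ 2^2 + 1 —bump→ 3^3 + 1 = 28 —(−1)→ 27
27 —HB3→ 3^3 —bump→ 4^4 = 256 —(−1)→ 255
255 —HB4→ 3·4^3 + 3·4^2 + 3·4 + 3 —bump→ 3·5^3 + 3·5^2 + 3·5 + 3 = 468 —(−1)→ 467
467 —HB5→ 3·5^3 + 3·5^2 + 3·5 + 2 —bump→ 3·6^3 + 3·6^2 + 3·6 + 2 = 776 —(−1)→ 775
775 —HB6→ 3·6^3 + 3·6^2 + 3·6 + 1 —bump→ 3·7^3 + 3·7^2 + 3·7 + 1 = 1198 —(−1)→ 1197
1197 —HB7→ 3·7^3 + 3·7^2 + 3·7 —bump→ 3·8^3 + 3·8^2 + 3·8 = 1752 —(−1)→ 1751
1751 —HB8→ 3·8^3 + 3·8^2 + 2·8 + 7 —bump→ 3·9^3 + 3·9^2 + 2·9 + 7 = 2455 —(−1)→ 2454

5, 27, 255, 467, 775, 1197, 1751, 2454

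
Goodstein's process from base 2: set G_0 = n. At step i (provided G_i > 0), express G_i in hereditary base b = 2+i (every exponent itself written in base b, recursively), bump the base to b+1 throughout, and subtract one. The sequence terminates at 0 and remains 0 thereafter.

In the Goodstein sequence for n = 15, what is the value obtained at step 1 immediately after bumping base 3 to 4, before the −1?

[0] 15 ≡ 2^(2 + 1) + 2^2 + 2 + 1 (base 2). Lift 3: 112. −1: 111.
[1] 111 ≡ 3^(3 + 1) + 3^3 + 3 (base 3). Lift 4: 1284. −1: 1283.

1284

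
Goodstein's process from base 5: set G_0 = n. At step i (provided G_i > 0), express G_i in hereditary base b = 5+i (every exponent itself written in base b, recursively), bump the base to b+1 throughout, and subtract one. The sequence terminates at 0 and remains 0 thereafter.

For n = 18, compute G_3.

G_0=18  [base 5] 3·5 + 3  →[5↦6]→  3·6 + 3 = 21  −1 ⇒ G_1=20
G_1=20  [base 6] 3·6 + 2  →[6↦7]→  3·7 + 2 = 23  −1 ⇒ G_2=22
G_2=22  [base 7] 3·7 + 1  →[7↦8]→  3·8 + 1 = 25  −1 ⇒ G_3=24
G_3=24  [base 8] 3·8  →[8↦9]→  3·9 = 27  −1 ⇒ G_4=26

24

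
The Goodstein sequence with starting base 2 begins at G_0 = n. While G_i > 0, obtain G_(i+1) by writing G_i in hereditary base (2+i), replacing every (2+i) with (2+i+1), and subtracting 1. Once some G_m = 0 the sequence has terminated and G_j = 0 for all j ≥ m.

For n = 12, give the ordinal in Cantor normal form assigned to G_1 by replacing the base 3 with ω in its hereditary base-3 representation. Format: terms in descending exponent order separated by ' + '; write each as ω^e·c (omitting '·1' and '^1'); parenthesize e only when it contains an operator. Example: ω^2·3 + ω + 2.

i=0: 12 = 2^(2 + 1) + 2^2 (b=2); 2→3: 3^(3 + 1) + 3^3 = 108; 108−1 = 107
i=1: 107 = 3^(3 + 1) + 2·3^2 + 2·3 + 2 (b=3); 3→4: 4^(4 + 1) + 2·4^2 + 2·4 + 2 = 1066; 1066−1 = 1065

ω^(ω + 1) + ω^2·2 + ω·2 + 2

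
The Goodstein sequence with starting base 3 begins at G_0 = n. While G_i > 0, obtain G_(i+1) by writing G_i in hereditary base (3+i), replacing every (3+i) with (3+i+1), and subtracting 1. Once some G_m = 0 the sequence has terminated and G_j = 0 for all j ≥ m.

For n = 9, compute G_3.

step 0: 9 = 3^2; sub 4 for 3: 4^2; = 16; G_1 = 16−1 = 15
step 1: 15 = 3·4 + 3; sub 5 for 4: 3·5 + 3; = 18; G_2 = 18−1 = 17
step 2: 17 = 3·5 + 2; sub 6 for 5: 3·6 + 2; = 20; G_3 = 20−1 = 19
step 3: 19 = 3·6 + 1; sub 7 for 6: 3·7 + 1; = 22; G_4 = 22−1 = 21

19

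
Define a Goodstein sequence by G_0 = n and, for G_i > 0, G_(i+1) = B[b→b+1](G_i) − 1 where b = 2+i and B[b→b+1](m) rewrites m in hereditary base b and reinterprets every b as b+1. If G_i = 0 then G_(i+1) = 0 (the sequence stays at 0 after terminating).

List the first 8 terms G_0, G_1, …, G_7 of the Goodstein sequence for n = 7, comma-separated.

[0] 7 ≡ 2^2 + 2 + 1 (base 2). Lift 3: 31. −1: 30.
[1] 30 ≡ 3^3 + 3 (base 3). Lift 4: 260. −1: 259.
[2] 259 ≡ 4^4 + 3 (base 4). Lift 5: 3128. −1: 3127.
[3] 3127 ≡ 5^5 + 2 (base 5). Lift 6: 46658. −1: 46657.
[4] 46657 ≡ 6^6 + 1 (base 6). Lift 7: 823544. −1: 823543.
[5] 823543 ≡ 7^7 (base 7). Lift 8: 16777216. −1: 16777215.
[6] 16777215 ≡ 7·8^7 + 7·8^6 + 7·8^5 + 7·8^4 + 7·8^3 + 7·8^2 + 7·8 + 7 (base 8). Lift 9: 37665880. −1: 37665879.

7, 30, 259, 3127, 46657, 823543, 16777215, 37665879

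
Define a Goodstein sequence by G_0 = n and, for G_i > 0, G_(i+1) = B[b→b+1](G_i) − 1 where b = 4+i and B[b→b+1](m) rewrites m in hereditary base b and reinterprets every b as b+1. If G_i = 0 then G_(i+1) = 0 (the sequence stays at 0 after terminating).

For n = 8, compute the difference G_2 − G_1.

0

base 4: 8 = 2·4; at 5: 2·5 = 10; next = 9
base 5: 9 = 5 + 4; at 6: 6 + 4 = 10; next = 9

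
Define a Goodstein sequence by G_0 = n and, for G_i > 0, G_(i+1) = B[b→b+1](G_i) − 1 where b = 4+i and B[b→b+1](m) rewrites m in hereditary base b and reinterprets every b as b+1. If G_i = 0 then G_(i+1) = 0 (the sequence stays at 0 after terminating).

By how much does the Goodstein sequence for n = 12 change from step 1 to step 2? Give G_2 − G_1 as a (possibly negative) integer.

1

G_0 = 12. HB_4(12) = 3·4. Bump = 15. G_1 = 14.
G_1 = 14. HB_5(14) = 2·5 + 4. Bump = 16. G_2 = 15.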